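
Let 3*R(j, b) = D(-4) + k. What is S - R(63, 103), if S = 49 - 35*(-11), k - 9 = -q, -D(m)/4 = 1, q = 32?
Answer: 443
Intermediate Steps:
D(m) = -4 (D(m) = -4*1 = -4)
k = -23 (k = 9 - 1*32 = 9 - 32 = -23)
R(j, b) = -9 (R(j, b) = (-4 - 23)/3 = (1/3)*(-27) = -9)
S = 434 (S = 49 + 385 = 434)
S - R(63, 103) = 434 - 1*(-9) = 434 + 9 = 443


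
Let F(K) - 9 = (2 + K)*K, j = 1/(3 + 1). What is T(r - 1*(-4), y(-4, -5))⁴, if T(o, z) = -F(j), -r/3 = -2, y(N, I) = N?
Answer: 547981281/65536 ≈ 8361.5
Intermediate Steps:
j = ¼ (j = 1/4 = ¼ ≈ 0.25000)
r = 6 (r = -3*(-2) = 6)
F(K) = 9 + K*(2 + K) (F(K) = 9 + (2 + K)*K = 9 + K*(2 + K))
T(o, z) = -153/16 (T(o, z) = -(9 + (¼)² + 2*(¼)) = -(9 + 1/16 + ½) = -1*153/16 = -153/16)
T(r - 1*(-4), y(-4, -5))⁴ = (-153/16)⁴ = 547981281/65536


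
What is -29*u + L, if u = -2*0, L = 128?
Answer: 128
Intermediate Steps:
u = 0
-29*u + L = -29*0 + 128 = 0 + 128 = 128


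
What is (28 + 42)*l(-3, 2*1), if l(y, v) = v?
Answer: 140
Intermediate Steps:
(28 + 42)*l(-3, 2*1) = (28 + 42)*(2*1) = 70*2 = 140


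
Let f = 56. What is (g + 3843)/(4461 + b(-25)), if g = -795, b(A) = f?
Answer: 3048/4517 ≈ 0.67478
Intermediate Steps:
b(A) = 56
(g + 3843)/(4461 + b(-25)) = (-795 + 3843)/(4461 + 56) = 3048/4517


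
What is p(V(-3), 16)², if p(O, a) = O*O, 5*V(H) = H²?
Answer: 6561/625 ≈ 10.498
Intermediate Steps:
V(H) = H²/5
p(O, a) = O²
p(V(-3), 16)² = (((⅕)*(-3)²)²)² = (((⅕)*9)²)² = ((9/5)²)² = (81/25)² = 6561/625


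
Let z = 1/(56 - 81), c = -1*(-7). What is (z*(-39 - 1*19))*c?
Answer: 406/25 ≈ 16.240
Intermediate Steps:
c = 7
z = -1/25 (z = 1/(-25) = -1/25 ≈ -0.040000)
(z*(-39 - 1*19))*c = -(-39 - 1*19)/25*7 = -(-39 - 19)/25*7 = -1/25*(-58)*7 = (58/25)*7 = 406/25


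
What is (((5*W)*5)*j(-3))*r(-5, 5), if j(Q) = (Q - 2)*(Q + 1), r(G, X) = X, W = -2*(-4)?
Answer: 10000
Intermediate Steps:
W = 8
j(Q) = (1 + Q)*(-2 + Q) (j(Q) = (-2 + Q)*(1 + Q) = (1 + Q)*(-2 + Q))
(((5*W)*5)*j(-3))*r(-5, 5) = (((5*8)*5)*(-2 + (-3)² - 1*(-3)))*5 = ((40*5)*(-2 + 9 + 3))*5 = (200*10)*5 = 2000*5 = 10000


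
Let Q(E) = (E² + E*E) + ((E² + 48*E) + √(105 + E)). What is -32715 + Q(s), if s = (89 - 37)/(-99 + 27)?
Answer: -3536795/108 + √3754/6 ≈ -32738.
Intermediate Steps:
s = -13/18 (s = 52/(-72) = 52*(-1/72) = -13/18 ≈ -0.72222)
Q(E) = √(105 + E) + 3*E² + 48*E (Q(E) = (E² + E²) + (E² + √(105 + E) + 48*E) = 2*E² + (E² + √(105 + E) + 48*E) = √(105 + E) + 3*E² + 48*E)
-32715 + Q(s) = -32715 + (√(105 - 13/18) + 3*(-13/18)² + 48*(-13/18)) = -32715 + (√(1877/18) + 3*(169/324) - 104/3) = -32715 + (√3754/6 + 169/108 - 104/3) = -32715 + (-3575/108 + √3754/6) = -3536795/108 + √3754/6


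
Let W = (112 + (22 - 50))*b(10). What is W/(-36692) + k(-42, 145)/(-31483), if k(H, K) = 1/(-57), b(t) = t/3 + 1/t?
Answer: -1293765121/164612328630 ≈ -0.0078595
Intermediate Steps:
b(t) = 1/t + t/3 (b(t) = t*(1/3) + 1/t = t/3 + 1/t = 1/t + t/3)
k(H, K) = -1/57
W = 1442/5 (W = (112 + (22 - 50))*(1/10 + (1/3)*10) = (112 - 28)*(1/10 + 10/3) = 84*(103/30) = 1442/5 ≈ 288.40)
W/(-36692) + k(-42, 145)/(-31483) = (1442/5)/(-36692) - 1/57/(-31483) = (1442/5)*(-1/36692) - 1/57*(-1/31483) = -721/91730 + 1/1794531 = -1293765121/164612328630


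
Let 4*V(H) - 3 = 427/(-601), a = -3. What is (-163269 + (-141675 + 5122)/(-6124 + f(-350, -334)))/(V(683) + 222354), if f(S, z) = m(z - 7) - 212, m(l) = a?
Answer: -310965104219/423556443111 ≈ -0.73418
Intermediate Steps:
m(l) = -3
f(S, z) = -215 (f(S, z) = -3 - 212 = -215)
V(H) = 344/601 (V(H) = ¾ + (427/(-601))/4 = ¾ + (427*(-1/601))/4 = ¾ + (¼)*(-427/601) = ¾ - 427/2404 = 344/601)
(-163269 + (-141675 + 5122)/(-6124 + f(-350, -334)))/(V(683) + 222354) = (-163269 + (-141675 + 5122)/(-6124 - 215))/(344/601 + 222354) = (-163269 - 136553/(-6339))/(133635098/601) = (-163269 - 136553*(-1/6339))*(601/133635098) = (-163269 + 136553/6339)*(601/133635098) = -1034825638/6339*601/133635098 = -310965104219/423556443111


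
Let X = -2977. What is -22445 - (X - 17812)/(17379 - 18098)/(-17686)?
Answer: -285415851341/12716234 ≈ -22445.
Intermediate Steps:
-22445 - (X - 17812)/(17379 - 18098)/(-17686) = -22445 - (-2977 - 17812)/(17379 - 18098)/(-17686) = -22445 - (-20789/(-719))*(-1)/17686 = -22445 - (-20789*(-1/719))*(-1)/17686 = -22445 - 20789*(-1)/(719*17686) = -22445 - 1*(-20789/12716234) = -22445 + 20789/12716234 = -285415851341/12716234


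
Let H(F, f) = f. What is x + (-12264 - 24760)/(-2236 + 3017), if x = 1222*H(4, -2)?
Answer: -1945788/781 ≈ -2491.4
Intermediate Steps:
x = -2444 (x = 1222*(-2) = -2444)
x + (-12264 - 24760)/(-2236 + 3017) = -2444 + (-12264 - 24760)/(-2236 + 3017) = -2444 - 37024/781 = -1945788/781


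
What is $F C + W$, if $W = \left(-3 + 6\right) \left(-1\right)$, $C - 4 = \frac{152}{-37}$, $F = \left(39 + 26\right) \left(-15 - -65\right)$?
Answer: $- \frac{13111}{37} \approx -354.35$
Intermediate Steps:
$F = 3250$ ($F = 65 \left(-15 + 65\right) = 65 \cdot 50 = 3250$)
$C = - \frac{4}{37}$ ($C = 4 + \frac{152}{-37} = 4 + 152 \left(- \frac{1}{37}\right) = 4 - \frac{152}{37} = - \frac{4}{37} \approx -0.10811$)
$W = -3$ ($W = 3 \left(-1\right) = -3$)
$F C + W = 3250 \left(- \frac{4}{37}\right) - 3 = - \frac{13000}{37} - 3 = - \frac{13111}{37}$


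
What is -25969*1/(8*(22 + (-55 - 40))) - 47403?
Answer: -27657383/584 ≈ -47359.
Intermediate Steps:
-25969*1/(8*(22 + (-55 - 40))) - 47403 = -25969*1/(8*(22 - 95)) - 47403 = -25969/(8*(-73)) - 47403 = -25969/(-584) - 47403 = -25969*(-1/584) - 47403 = 25969/584 - 47403 = -27657383/584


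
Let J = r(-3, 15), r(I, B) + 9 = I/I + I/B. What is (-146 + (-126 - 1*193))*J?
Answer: 3813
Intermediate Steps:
r(I, B) = -8 + I/B (r(I, B) = -9 + (I/I + I/B) = -9 + (1 + I/B) = -8 + I/B)
J = -41/5 (J = -8 - 3/15 = -8 - 3*1/15 = -8 - 1/5 = -41/5 ≈ -8.2000)
(-146 + (-126 - 1*193))*J = (-146 + (-126 - 1*193))*(-41/5) = (-146 + (-126 - 193))*(-41/5) = (-146 - 319)*(-41/5) = -465*(-41/5) = 3813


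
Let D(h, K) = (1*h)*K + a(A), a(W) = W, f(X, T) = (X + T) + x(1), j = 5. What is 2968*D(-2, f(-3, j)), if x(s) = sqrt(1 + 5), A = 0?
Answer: -11872 - 5936*sqrt(6) ≈ -26412.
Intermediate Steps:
x(s) = sqrt(6)
f(X, T) = T + X + sqrt(6) (f(X, T) = (X + T) + sqrt(6) = (T + X) + sqrt(6) = T + X + sqrt(6))
D(h, K) = K*h (D(h, K) = (1*h)*K + 0 = h*K + 0 = K*h + 0 = K*h)
2968*D(-2, f(-3, j)) = 2968*((5 - 3 + sqrt(6))*(-2)) = 2968*((2 + sqrt(6))*(-2)) = 2968*(-4 - 2*sqrt(6)) = -11872 - 5936*sqrt(6)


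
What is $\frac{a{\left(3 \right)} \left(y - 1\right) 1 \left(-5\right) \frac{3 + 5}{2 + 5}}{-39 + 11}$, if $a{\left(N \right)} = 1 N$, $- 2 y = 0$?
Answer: $- \frac{30}{49} \approx -0.61224$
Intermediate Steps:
$y = 0$ ($y = \left(- \frac{1}{2}\right) 0 = 0$)
$a{\left(N \right)} = N$
$\frac{a{\left(3 \right)} \left(y - 1\right) 1 \left(-5\right) \frac{3 + 5}{2 + 5}}{-39 + 11} = \frac{3 \left(0 - 1\right) 1 \left(-5\right) \frac{3 + 5}{2 + 5}}{-39 + 11} = \frac{3 \left(0 - 1\right) 1 \left(-5\right) \frac{8}{7}}{-28} = 3 \left(-1\right) 1 \left(-5\right) 8 \cdot \frac{1}{7} \left(- \frac{1}{28}\right) = \left(-3\right) 1 \left(-5\right) \frac{8}{7} \left(- \frac{1}{28}\right) = \left(-3\right) \left(-5\right) \frac{8}{7} \left(- \frac{1}{28}\right) = 15 \cdot \frac{8}{7} \left(- \frac{1}{28}\right) = \frac{120}{7} \left(- \frac{1}{28}\right) = - \frac{30}{49}$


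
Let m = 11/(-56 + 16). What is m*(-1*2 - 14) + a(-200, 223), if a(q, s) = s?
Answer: 1137/5 ≈ 227.40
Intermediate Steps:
m = -11/40 (m = 11/(-40) = 11*(-1/40) = -11/40 ≈ -0.27500)
m*(-1*2 - 14) + a(-200, 223) = -11*(-1*2 - 14)/40 + 223 = -11*(-2 - 14)/40 + 223 = -11/40*(-16) + 223 = 22/5 + 223 = 1137/5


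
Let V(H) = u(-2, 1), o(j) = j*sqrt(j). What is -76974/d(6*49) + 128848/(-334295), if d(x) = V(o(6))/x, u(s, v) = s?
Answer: 3782607300662/334295 ≈ 1.1315e+7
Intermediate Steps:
o(j) = j**(3/2)
V(H) = -2
d(x) = -2/x
-76974/d(6*49) + 128848/(-334295) = -76974/((-2/(6*49))) + 128848/(-334295) = -76974/((-2/294)) + 128848*(-1/334295) = -76974/((-2*1/294)) - 128848/334295 = -76974/(-1/147) - 128848/334295 = -76974*(-147) - 128848/334295 = 11315178 - 128848/334295 = 3782607300662/334295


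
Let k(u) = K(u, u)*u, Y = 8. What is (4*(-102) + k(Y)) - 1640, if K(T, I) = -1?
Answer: -2056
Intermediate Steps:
k(u) = -u
(4*(-102) + k(Y)) - 1640 = (4*(-102) - 1*8) - 1640 = (-408 - 8) - 1640 = -416 - 1640 = -2056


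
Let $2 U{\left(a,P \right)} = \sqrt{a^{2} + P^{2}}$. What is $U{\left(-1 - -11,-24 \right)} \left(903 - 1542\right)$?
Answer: $-8307$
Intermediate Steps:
$U{\left(a,P \right)} = \frac{\sqrt{P^{2} + a^{2}}}{2}$ ($U{\left(a,P \right)} = \frac{\sqrt{a^{2} + P^{2}}}{2} = \frac{\sqrt{P^{2} + a^{2}}}{2}$)
$U{\left(-1 - -11,-24 \right)} \left(903 - 1542\right) = \frac{\sqrt{\left(-24\right)^{2} + \left(-1 - -11\right)^{2}}}{2} \left(903 - 1542\right) = \frac{\sqrt{576 + \left(-1 + 11\right)^{2}}}{2} \left(-639\right) = \frac{\sqrt{576 + 10^{2}}}{2} \left(-639\right) = \frac{\sqrt{576 + 100}}{2} \left(-639\right) = \frac{\sqrt{676}}{2} \left(-639\right) = \frac{1}{2} \cdot 26 \left(-639\right) = 13 \left(-639\right) = -8307$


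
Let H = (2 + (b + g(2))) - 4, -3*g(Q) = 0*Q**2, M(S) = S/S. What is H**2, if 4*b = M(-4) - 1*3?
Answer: 25/4 ≈ 6.2500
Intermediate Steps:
M(S) = 1
g(Q) = 0 (g(Q) = -0*Q**2 = -1/3*0 = 0)
b = -1/2 (b = (1 - 1*3)/4 = (1 - 3)/4 = (1/4)*(-2) = -1/2 ≈ -0.50000)
H = -5/2 (H = (2 + (-1/2 + 0)) - 4 = (2 - 1/2) - 4 = 3/2 - 4 = -5/2 ≈ -2.5000)
H**2 = (-5/2)**2 = 25/4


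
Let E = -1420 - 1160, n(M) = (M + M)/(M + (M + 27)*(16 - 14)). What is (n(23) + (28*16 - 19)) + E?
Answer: -264527/123 ≈ -2150.6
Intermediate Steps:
n(M) = 2*M/(54 + 3*M) (n(M) = (2*M)/(M + (27 + M)*2) = (2*M)/(M + (54 + 2*M)) = (2*M)/(54 + 3*M) = 2*M/(54 + 3*M))
E = -2580
(n(23) + (28*16 - 19)) + E = ((⅔)*23/(18 + 23) + (28*16 - 19)) - 2580 = ((⅔)*23/41 + (448 - 19)) - 2580 = ((⅔)*23*(1/41) + 429) - 2580 = (46/123 + 429) - 2580 = 52813/123 - 2580 = -264527/123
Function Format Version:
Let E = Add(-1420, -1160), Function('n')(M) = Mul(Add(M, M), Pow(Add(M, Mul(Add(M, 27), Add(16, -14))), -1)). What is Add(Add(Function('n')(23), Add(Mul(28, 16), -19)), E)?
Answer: Rational(-264527, 123) ≈ -2150.6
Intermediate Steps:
Function('n')(M) = Mul(2, M, Pow(Add(54, Mul(3, M)), -1)) (Function('n')(M) = Mul(Mul(2, M), Pow(Add(M, Mul(Add(27, M), 2)), -1)) = Mul(Mul(2, M), Pow(Add(M, Add(54, Mul(2, M))), -1)) = Mul(Mul(2, M), Pow(Add(54, Mul(3, M)), -1)) = Mul(2, M, Pow(Add(54, Mul(3, M)), -1)))
E = -2580
Add(Add(Function('n')(23), Add(Mul(28, 16), -19)), E) = Add(Add(Mul(Rational(2, 3), 23, Pow(Add(18, 23), -1)), Add(Mul(28, 16), -19)), -2580) = Add(Add(Mul(Rational(2, 3), 23, Pow(41, -1)), Add(448, -19)), -2580) = Add(Add(Mul(Rational(2, 3), 23, Rational(1, 41)), 429), -2580) = Add(Add(Rational(46, 123), 429), -2580) = Add(Rational(52813, 123), -2580) = Rational(-264527, 123)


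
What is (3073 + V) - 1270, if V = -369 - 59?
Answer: 1375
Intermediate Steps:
V = -428
(3073 + V) - 1270 = (3073 - 428) - 1270 = 2645 - 1270 = 1375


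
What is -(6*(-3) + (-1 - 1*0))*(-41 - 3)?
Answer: -836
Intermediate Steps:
-(6*(-3) + (-1 - 1*0))*(-41 - 3) = -(-18 + (-1 + 0))*(-44) = -(-18 - 1)*(-44) = -(-19)*(-44) = -1*836 = -836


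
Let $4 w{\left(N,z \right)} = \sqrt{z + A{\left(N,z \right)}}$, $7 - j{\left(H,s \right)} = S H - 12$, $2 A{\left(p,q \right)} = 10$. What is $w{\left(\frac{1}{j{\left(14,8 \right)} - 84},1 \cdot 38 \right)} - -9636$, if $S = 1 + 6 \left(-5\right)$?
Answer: $9636 + \frac{\sqrt{43}}{4} \approx 9637.6$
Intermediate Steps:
$A{\left(p,q \right)} = 5$ ($A{\left(p,q \right)} = \frac{1}{2} \cdot 10 = 5$)
$S = -29$ ($S = 1 - 30 = -29$)
$j{\left(H,s \right)} = 19 + 29 H$ ($j{\left(H,s \right)} = 7 - \left(- 29 H - 12\right) = 7 - \left(-12 - 29 H\right) = 7 + \left(12 + 29 H\right) = 19 + 29 H$)
$w{\left(N,z \right)} = \frac{\sqrt{5 + z}}{4}$ ($w{\left(N,z \right)} = \frac{\sqrt{z + 5}}{4} = \frac{\sqrt{5 + z}}{4}$)
$w{\left(\frac{1}{j{\left(14,8 \right)} - 84},1 \cdot 38 \right)} - -9636 = \frac{\sqrt{5 + 1 \cdot 38}}{4} - -9636 = \frac{\sqrt{5 + 38}}{4} + 9636 = \frac{\sqrt{43}}{4} + 9636 = 9636 + \frac{\sqrt{43}}{4}$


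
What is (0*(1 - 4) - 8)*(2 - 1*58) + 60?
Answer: 508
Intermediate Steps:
(0*(1 - 4) - 8)*(2 - 1*58) + 60 = (0*(-3) - 8)*(2 - 58) + 60 = (0 - 8)*(-56) + 60 = -8*(-56) + 60 = 448 + 60 = 508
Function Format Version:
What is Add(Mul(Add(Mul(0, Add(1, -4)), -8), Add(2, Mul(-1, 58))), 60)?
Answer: 508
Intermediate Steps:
Add(Mul(Add(Mul(0, Add(1, -4)), -8), Add(2, Mul(-1, 58))), 60) = Add(Mul(Add(Mul(0, -3), -8), Add(2, -58)), 60) = Add(Mul(Add(0, -8), -56), 60) = Add(Mul(-8, -56), 60) = Add(448, 60) = 508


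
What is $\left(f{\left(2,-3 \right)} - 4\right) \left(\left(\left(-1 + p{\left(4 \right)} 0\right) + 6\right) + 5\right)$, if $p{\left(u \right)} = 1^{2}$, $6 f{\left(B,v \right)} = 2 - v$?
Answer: $- \frac{95}{3} \approx -31.667$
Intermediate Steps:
$f{\left(B,v \right)} = \frac{1}{3} - \frac{v}{6}$ ($f{\left(B,v \right)} = \frac{2 - v}{6} = \frac{1}{3} - \frac{v}{6}$)
$p{\left(u \right)} = 1$
$\left(f{\left(2,-3 \right)} - 4\right) \left(\left(\left(-1 + p{\left(4 \right)} 0\right) + 6\right) + 5\right) = \left(\left(\frac{1}{3} - - \frac{1}{2}\right) - 4\right) \left(\left(\left(-1 + 1 \cdot 0\right) + 6\right) + 5\right) = \left(\left(\frac{1}{3} + \frac{1}{2}\right) - 4\right) \left(\left(\left(-1 + 0\right) + 6\right) + 5\right) = \left(\frac{5}{6} - 4\right) \left(\left(-1 + 6\right) + 5\right) = - \frac{19 \left(5 + 5\right)}{6} = \left(- \frac{19}{6}\right) 10 = - \frac{95}{3}$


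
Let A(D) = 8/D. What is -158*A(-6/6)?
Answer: 1264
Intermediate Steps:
-158*A(-6/6) = -1264/((-6/6)) = -1264/((-6*⅙)) = -1264/(-1) = -1264*(-1) = -158*(-8) = 1264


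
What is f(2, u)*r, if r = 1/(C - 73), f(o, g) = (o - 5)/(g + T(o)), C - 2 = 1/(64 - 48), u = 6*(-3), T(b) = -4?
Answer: -24/12485 ≈ -0.0019223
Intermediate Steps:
u = -18
C = 33/16 (C = 2 + 1/(64 - 48) = 2 + 1/16 = 33/16 ≈ 2.0625)
f(o, g) = (-5 + o)/(-4 + g) (f(o, g) = (o - 5)/(g - 4) = (-5 + o)/(-4 + g))
r = -16/1135 (r = 1/(33/16 - 73) = 1/(-1135/16) = -16/1135 ≈ -0.014097)
f(2, u)*r = ((-5 + 2)/(-4 - 18))*(-16/1135) = (-3/(-22))*(-16/1135) = -1/22*(-3)*(-16/1135) = (3/22)*(-16/1135) = -24/12485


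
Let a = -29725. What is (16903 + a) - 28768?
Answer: -41590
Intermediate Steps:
(16903 + a) - 28768 = (16903 - 29725) - 28768 = -12822 - 28768 = -41590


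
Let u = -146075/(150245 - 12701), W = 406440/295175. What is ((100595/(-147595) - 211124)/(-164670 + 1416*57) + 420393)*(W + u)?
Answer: 2664257169565446978471467/20124029407316068080 ≈ 1.3239e+5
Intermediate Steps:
W = 81288/59035 (W = 406440*(1/295175) = 81288/59035 ≈ 1.3769)
u = -146075/137544 ≈ -1.0620
((100595/(-147595) - 211124)/(-164670 + 1416*57) + 420393)*(W + u) = ((100595/(-147595) - 211124)/(-164670 + 1416*57) + 420393)*(81288/59035 - 146075/137544) = ((100595*(-1/147595) - 211124)/(-164670 + 80712) + 420393)*(2557139047/8119910040) = ((-20119/29519 - 211124)/(-83958) + 420393)*(2557139047/8119910040) = (-6232189475/29519*(-1/83958) + 420393)*(2557139047/8119910040) = (6232189475/2478356202 + 420393)*(2557139047/8119910040) = (1041889831016861/2478356202)*(2557139047/8119910040) = 2664257169565446978471467/20124029407316068080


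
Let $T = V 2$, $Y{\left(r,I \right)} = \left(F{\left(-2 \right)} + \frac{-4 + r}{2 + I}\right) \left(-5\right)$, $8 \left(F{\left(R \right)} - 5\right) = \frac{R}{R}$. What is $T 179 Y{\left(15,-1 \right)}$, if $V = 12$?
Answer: $-346365$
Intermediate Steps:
$F{\left(R \right)} = \frac{41}{8}$ ($F{\left(R \right)} = 5 + \frac{R \frac{1}{R}}{8} = 5 + \frac{1}{8} \cdot 1 = 5 + \frac{1}{8} = \frac{41}{8}$)
$Y{\left(r,I \right)} = - \frac{205}{8} - \frac{5 \left(-4 + r\right)}{2 + I}$ ($Y{\left(r,I \right)} = \left(\frac{41}{8} + \frac{-4 + r}{2 + I}\right) \left(-5\right) = - \frac{205}{8} - \frac{5 \left(-4 + r\right)}{2 + I}$)
$T = 24$ ($T = 12 \cdot 2 = 24$)
$T 179 Y{\left(15,-1 \right)} = 24 \cdot 179 \frac{5 \left(-50 - -41 - 120\right)}{8 \left(2 - 1\right)} = 4296 \frac{5 \left(-50 + 41 - 120\right)}{8 \cdot 1} = 4296 \cdot \frac{5}{8} \cdot 1 \left(-129\right) = 4296 \left(- \frac{645}{8}\right) = -346365$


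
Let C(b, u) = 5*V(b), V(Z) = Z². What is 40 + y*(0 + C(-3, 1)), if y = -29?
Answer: -1265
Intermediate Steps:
C(b, u) = 5*b²
40 + y*(0 + C(-3, 1)) = 40 - 29*(0 + 5*(-3)²) = 40 - 29*(0 + 5*9) = 40 - 29*(0 + 45) = 40 - 29*45 = 40 - 1305 = -1265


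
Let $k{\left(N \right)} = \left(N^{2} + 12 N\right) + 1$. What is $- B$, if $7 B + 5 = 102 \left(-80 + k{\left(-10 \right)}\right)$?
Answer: $\frac{10103}{7} \approx 1443.3$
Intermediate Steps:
$k{\left(N \right)} = 1 + N^{2} + 12 N$
$B = - \frac{10103}{7}$ ($B = - \frac{5}{7} + \frac{102 \left(-80 + \left(1 + \left(-10\right)^{2} + 12 \left(-10\right)\right)\right)}{7} = - \frac{5}{7} + \frac{102 \left(-80 + \left(1 + 100 - 120\right)\right)}{7} = - \frac{5}{7} + \frac{102 \left(-80 - 19\right)}{7} = - \frac{5}{7} + \frac{102 \left(-99\right)}{7} = - \frac{5}{7} + \frac{1}{7} \left(-10098\right) = - \frac{5}{7} - \frac{10098}{7} = - \frac{10103}{7} \approx -1443.3$)
$- B = \left(-1\right) \left(- \frac{10103}{7}\right) = \frac{10103}{7}$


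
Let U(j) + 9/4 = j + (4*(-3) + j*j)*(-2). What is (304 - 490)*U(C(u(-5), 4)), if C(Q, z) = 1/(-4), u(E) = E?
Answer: -15903/4 ≈ -3975.8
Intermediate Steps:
C(Q, z) = -1/4
U(j) = 87/4 + j - 2*j**2 (U(j) = -9/4 + (j + (4*(-3) + j*j)*(-2)) = -9/4 + (j + (-12 + j**2)*(-2)) = -9/4 + (j + (24 - 2*j**2)) = -9/4 + (24 + j - 2*j**2) = 87/4 + j - 2*j**2)
(304 - 490)*U(C(u(-5), 4)) = (304 - 490)*(87/4 - 1/4 - 2*(-1/4)**2) = -186*(87/4 - 1/4 - 2*1/16) = -186*(87/4 - 1/4 - 1/8) = -186*171/8 = -15903/4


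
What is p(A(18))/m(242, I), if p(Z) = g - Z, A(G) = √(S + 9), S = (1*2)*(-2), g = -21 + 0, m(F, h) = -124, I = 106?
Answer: 21/124 + √5/124 ≈ 0.18739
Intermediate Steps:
g = -21
S = -4 (S = 2*(-2) = -4)
A(G) = √5 (A(G) = √(-4 + 9) = √5)
p(Z) = -21 - Z
p(A(18))/m(242, I) = (-21 - √5)/(-124) = (-21 - √5)*(-1/124) = 21/124 + √5/124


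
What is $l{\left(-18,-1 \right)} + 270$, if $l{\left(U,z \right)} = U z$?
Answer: $288$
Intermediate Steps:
$l{\left(-18,-1 \right)} + 270 = \left(-18\right) \left(-1\right) + 270 = 18 + 270 = 288$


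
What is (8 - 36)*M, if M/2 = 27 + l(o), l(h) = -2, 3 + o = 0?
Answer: -1400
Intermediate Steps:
o = -3 (o = -3 + 0 = -3)
M = 50 (M = 2*(27 - 2) = 2*25 = 50)
(8 - 36)*M = (8 - 36)*50 = -28*50 = -1400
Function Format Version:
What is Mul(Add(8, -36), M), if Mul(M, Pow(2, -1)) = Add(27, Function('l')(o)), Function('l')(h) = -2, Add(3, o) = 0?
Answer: -1400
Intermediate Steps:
o = -3 (o = Add(-3, 0) = -3)
M = 50 (M = Mul(2, Add(27, -2)) = Mul(2, 25) = 50)
Mul(Add(8, -36), M) = Mul(Add(8, -36), 50) = Mul(-28, 50) = -1400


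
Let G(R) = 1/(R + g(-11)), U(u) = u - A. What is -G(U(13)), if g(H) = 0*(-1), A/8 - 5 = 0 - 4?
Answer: -⅕ ≈ -0.20000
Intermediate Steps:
A = 8 (A = 40 + 8*(0 - 4) = 40 + 8*(-4) = 40 - 32 = 8)
g(H) = 0
U(u) = -8 + u (U(u) = u - 1*8 = u - 8 = -8 + u)
G(R) = 1/R (G(R) = 1/(R + 0) = 1/R)
-G(U(13)) = -1/(-8 + 13) = -1/5 = -1*⅕ = -⅕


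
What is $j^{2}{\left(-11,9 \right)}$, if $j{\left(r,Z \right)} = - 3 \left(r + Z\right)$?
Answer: $36$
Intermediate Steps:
$j{\left(r,Z \right)} = - 3 Z - 3 r$ ($j{\left(r,Z \right)} = - 3 \left(Z + r\right) = - 3 Z - 3 r$)
$j^{2}{\left(-11,9 \right)} = \left(\left(-3\right) 9 - -33\right)^{2} = \left(-27 + 33\right)^{2} = 6^{2} = 36$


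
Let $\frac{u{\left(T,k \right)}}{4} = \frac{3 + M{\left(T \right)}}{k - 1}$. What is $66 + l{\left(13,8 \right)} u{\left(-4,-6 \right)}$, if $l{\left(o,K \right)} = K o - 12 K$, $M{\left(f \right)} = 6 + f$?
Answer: $\frac{302}{7} \approx 43.143$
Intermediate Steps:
$l{\left(o,K \right)} = - 12 K + K o$
$u{\left(T,k \right)} = \frac{4 \left(9 + T\right)}{-1 + k}$ ($u{\left(T,k \right)} = 4 \frac{3 + \left(6 + T\right)}{k - 1} = 4 \frac{9 + T}{-1 + k} = \frac{4 \left(9 + T\right)}{-1 + k}$)
$66 + l{\left(13,8 \right)} u{\left(-4,-6 \right)} = 66 + 8 \left(-12 + 13\right) \frac{4 \left(9 - 4\right)}{-1 - 6} = 66 + 8 \cdot 1 \cdot 4 \frac{1}{-7} \cdot 5 = 66 + 8 \cdot 4 \left(- \frac{1}{7}\right) 5 = 66 + 8 \left(- \frac{20}{7}\right) = 66 - \frac{160}{7} = \frac{302}{7}$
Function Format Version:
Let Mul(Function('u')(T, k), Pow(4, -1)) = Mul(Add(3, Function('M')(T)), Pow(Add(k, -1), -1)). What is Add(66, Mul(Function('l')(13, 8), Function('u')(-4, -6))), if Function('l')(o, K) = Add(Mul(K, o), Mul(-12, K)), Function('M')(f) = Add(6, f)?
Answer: Rational(302, 7) ≈ 43.143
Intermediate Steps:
Function('l')(o, K) = Add(Mul(-12, K), Mul(K, o))
Function('u')(T, k) = Mul(4, Pow(Add(-1, k), -1), Add(9, T)) (Function('u')(T, k) = Mul(4, Mul(Add(3, Add(6, T)), Pow(Add(k, -1), -1))) = Mul(4, Mul(Add(9, T), Pow(Add(-1, k), -1))) = Mul(4, Mul(Pow(Add(-1, k), -1), Add(9, T))) = Mul(4, Pow(Add(-1, k), -1), Add(9, T)))
Add(66, Mul(Function('l')(13, 8), Function('u')(-4, -6))) = Add(66, Mul(Mul(8, Add(-12, 13)), Mul(4, Pow(Add(-1, -6), -1), Add(9, -4)))) = Add(66, Mul(Mul(8, 1), Mul(4, Pow(-7, -1), 5))) = Add(66, Mul(8, Mul(4, Rational(-1, 7), 5))) = Add(66, Mul(8, Rational(-20, 7))) = Add(66, Rational(-160, 7)) = Rational(302, 7)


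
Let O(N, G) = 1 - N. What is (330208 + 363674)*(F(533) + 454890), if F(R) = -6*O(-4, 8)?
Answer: 315619166520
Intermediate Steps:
F(R) = -30 (F(R) = -6*(1 - 1*(-4)) = -6*(1 + 4) = -6*5 = -30)
(330208 + 363674)*(F(533) + 454890) = (330208 + 363674)*(-30 + 454890) = 693882*454860 = 315619166520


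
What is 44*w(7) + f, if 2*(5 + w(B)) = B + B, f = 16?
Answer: 104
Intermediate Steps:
w(B) = -5 + B (w(B) = -5 + (B + B)/2 = -5 + (2*B)/2 = -5 + B)
44*w(7) + f = 44*(-5 + 7) + 16 = 44*2 + 16 = 88 + 16 = 104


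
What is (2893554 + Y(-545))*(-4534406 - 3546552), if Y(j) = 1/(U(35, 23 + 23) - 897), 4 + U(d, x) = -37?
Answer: -10966480829638829/469 ≈ -2.3383e+13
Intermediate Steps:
U(d, x) = -41 (U(d, x) = -4 - 37 = -41)
Y(j) = -1/938 (Y(j) = 1/(-41 - 897) = 1/(-938) = -1/938)
(2893554 + Y(-545))*(-4534406 - 3546552) = (2893554 - 1/938)*(-4534406 - 3546552) = (2714153651/938)*(-8080958) = -10966480829638829/469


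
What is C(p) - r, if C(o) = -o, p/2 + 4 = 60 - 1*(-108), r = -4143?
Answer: 3815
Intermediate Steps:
p = 328 (p = -8 + 2*(60 - 1*(-108)) = -8 + 2*(60 + 108) = -8 + 2*168 = -8 + 336 = 328)
C(p) - r = -1*328 - 1*(-4143) = -328 + 4143 = 3815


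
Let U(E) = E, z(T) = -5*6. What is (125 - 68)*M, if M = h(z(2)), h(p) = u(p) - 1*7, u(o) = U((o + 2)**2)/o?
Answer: -9443/5 ≈ -1888.6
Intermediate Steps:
z(T) = -30
u(o) = (2 + o)**2/o (u(o) = (o + 2)**2/o = (2 + o)**2/o)
h(p) = -7 + (2 + p)**2/p (h(p) = (2 + p)**2/p - 1*7 = (2 + p)**2/p - 7 = -7 + (2 + p)**2/p)
M = -497/15 (M = -7 + (2 - 30)**2/(-30) = -7 - 1/30*(-28)**2 = -7 - 1/30*784 = -7 - 392/15 = -497/15 ≈ -33.133)
(125 - 68)*M = (125 - 68)*(-497/15) = 57*(-497/15) = -9443/5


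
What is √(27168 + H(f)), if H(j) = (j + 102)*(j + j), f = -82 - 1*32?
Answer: 4*√1869 ≈ 172.93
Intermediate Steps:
f = -114 (f = -82 - 32 = -114)
H(j) = 2*j*(102 + j) (H(j) = (102 + j)*(2*j) = 2*j*(102 + j))
√(27168 + H(f)) = √(27168 + 2*(-114)*(102 - 114)) = √(27168 + 2*(-114)*(-12)) = √(27168 + 2736) = √29904 = 4*√1869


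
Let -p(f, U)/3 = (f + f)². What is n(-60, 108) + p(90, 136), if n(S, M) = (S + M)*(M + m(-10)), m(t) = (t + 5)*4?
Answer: -92976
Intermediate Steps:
p(f, U) = -12*f² (p(f, U) = -3*(f + f)² = -3*4*f² = -12*f²)
m(t) = 20 + 4*t (m(t) = (5 + t)*4 = 20 + 4*t)
n(S, M) = (-20 + M)*(M + S) (n(S, M) = (S + M)*(M + (20 + 4*(-10))) = (M + S)*(M + (20 - 40)) = (M + S)*(M - 20) = (M + S)*(-20 + M) = (-20 + M)*(M + S))
n(-60, 108) + p(90, 136) = (108² - 20*108 - 20*(-60) + 108*(-60)) - 12*90² = (11664 - 2160 + 1200 - 6480) - 12*8100 = 4224 - 97200 = -92976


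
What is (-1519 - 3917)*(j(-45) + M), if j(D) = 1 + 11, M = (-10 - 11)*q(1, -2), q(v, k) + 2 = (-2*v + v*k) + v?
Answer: -636012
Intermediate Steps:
q(v, k) = -2 - v + k*v (q(v, k) = -2 + ((-2*v + v*k) + v) = -2 + ((-2*v + k*v) + v) = -2 + (-v + k*v) = -2 - v + k*v)
M = 105 (M = (-10 - 11)*(-2 - 1*1 - 2*1) = -21*(-2 - 1 - 2) = -21*(-5) = 105)
j(D) = 12
(-1519 - 3917)*(j(-45) + M) = (-1519 - 3917)*(12 + 105) = -5436*117 = -636012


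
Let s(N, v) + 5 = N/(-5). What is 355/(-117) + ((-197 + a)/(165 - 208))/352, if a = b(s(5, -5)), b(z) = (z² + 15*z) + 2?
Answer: -5344147/1770912 ≈ -3.0177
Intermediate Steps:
s(N, v) = -5 - N/5 (s(N, v) = -5 + N/(-5) = -5 + N*(-⅕) = -5 - N/5)
b(z) = 2 + z² + 15*z
a = -52 (a = 2 + (-5 - ⅕*5)² + 15*(-5 - ⅕*5) = 2 + (-5 - 1)² + 15*(-5 - 1) = 2 + (-6)² + 15*(-6) = 2 + 36 - 90 = -52)
355/(-117) + ((-197 + a)/(165 - 208))/352 = 355/(-117) + ((-197 - 52)/(165 - 208))/352 = 355*(-1/117) - 249/(-43)*(1/352) = -355/117 - 249*(-1/43)*(1/352) = -355/117 + (249/43)*(1/352) = -355/117 + 249/15136 = -5344147/1770912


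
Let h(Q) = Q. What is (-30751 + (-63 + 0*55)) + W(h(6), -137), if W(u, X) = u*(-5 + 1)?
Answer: -30838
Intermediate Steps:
W(u, X) = -4*u (W(u, X) = u*(-4) = -4*u)
(-30751 + (-63 + 0*55)) + W(h(6), -137) = (-30751 + (-63 + 0*55)) - 4*6 = (-30751 + (-63 + 0)) - 24 = (-30751 - 63) - 24 = -30814 - 24 = -30838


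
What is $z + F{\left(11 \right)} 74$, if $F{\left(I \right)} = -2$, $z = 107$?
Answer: $-41$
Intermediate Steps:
$z + F{\left(11 \right)} 74 = 107 - 148 = -41$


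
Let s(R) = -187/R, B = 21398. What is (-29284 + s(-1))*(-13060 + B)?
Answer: -242610786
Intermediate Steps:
(-29284 + s(-1))*(-13060 + B) = (-29284 - 187/(-1))*(-13060 + 21398) = (-29284 - 187*(-1))*8338 = (-29284 + 187)*8338 = -29097*8338 = -242610786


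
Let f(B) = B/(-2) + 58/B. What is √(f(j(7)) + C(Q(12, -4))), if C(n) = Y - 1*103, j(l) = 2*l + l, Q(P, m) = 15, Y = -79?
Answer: I*√334698/42 ≈ 13.775*I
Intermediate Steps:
j(l) = 3*l
C(n) = -182 (C(n) = -79 - 1*103 = -79 - 103 = -182)
f(B) = 58/B - B/2 (f(B) = B*(-½) + 58/B = -B/2 + 58/B = 58/B - B/2)
√(f(j(7)) + C(Q(12, -4))) = √((58/((3*7)) - 3*7/2) - 182) = √((58/21 - ½*21) - 182) = √((58*(1/21) - 21/2) - 182) = √((58/21 - 21/2) - 182) = √(-325/42 - 182) = √(-7969/42) = I*√334698/42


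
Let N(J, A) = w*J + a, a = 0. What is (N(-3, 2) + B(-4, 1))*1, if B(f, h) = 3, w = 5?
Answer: -12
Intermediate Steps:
N(J, A) = 5*J (N(J, A) = 5*J + 0 = 5*J)
(N(-3, 2) + B(-4, 1))*1 = (5*(-3) + 3)*1 = (-15 + 3)*1 = -12*1 = -12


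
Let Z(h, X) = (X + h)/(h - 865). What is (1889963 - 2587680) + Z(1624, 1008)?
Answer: -529564571/759 ≈ -6.9771e+5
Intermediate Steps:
Z(h, X) = (X + h)/(-865 + h)
(1889963 - 2587680) + Z(1624, 1008) = (1889963 - 2587680) + (1008 + 1624)/(-865 + 1624) = -697717 + 2632/759 = -529564571/759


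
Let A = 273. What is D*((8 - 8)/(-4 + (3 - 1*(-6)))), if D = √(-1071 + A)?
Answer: 0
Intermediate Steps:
D = I*√798 (D = √(-1071 + 273) = √(-798) = I*√798 ≈ 28.249*I)
D*((8 - 8)/(-4 + (3 - 1*(-6)))) = (I*√798)*((8 - 8)/(-4 + (3 - 1*(-6)))) = (I*√798)*(0/(-4 + (3 + 6))) = (I*√798)*(0/(-4 + 9)) = (I*√798)*(0/5) = (I*√798)*(0*(⅕)) = (I*√798)*0 = 0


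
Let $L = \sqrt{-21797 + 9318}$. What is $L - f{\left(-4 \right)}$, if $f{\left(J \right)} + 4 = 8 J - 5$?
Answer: $41 + i \sqrt{12479} \approx 41.0 + 111.71 i$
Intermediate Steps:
$f{\left(J \right)} = -9 + 8 J$ ($f{\left(J \right)} = -4 + \left(8 J - 5\right) = -4 + \left(-5 + 8 J\right) = -9 + 8 J$)
$L = i \sqrt{12479}$ ($L = \sqrt{-12479} = i \sqrt{12479} \approx 111.71 i$)
$L - f{\left(-4 \right)} = i \sqrt{12479} - \left(-9 + 8 \left(-4\right)\right) = i \sqrt{12479} - \left(-9 - 32\right) = i \sqrt{12479} - -41 = i \sqrt{12479} + 41 = 41 + i \sqrt{12479}$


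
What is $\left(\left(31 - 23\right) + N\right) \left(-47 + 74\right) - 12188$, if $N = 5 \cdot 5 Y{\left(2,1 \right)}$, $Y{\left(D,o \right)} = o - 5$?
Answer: $-14672$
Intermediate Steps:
$Y{\left(D,o \right)} = -5 + o$
$N = -100$ ($N = 5 \cdot 5 \left(-5 + 1\right) = 25 \left(-4\right) = -100$)
$\left(\left(31 - 23\right) + N\right) \left(-47 + 74\right) - 12188 = \left(\left(31 - 23\right) - 100\right) \left(-47 + 74\right) - 12188 = \left(8 - 100\right) 27 - 12188 = \left(-92\right) 27 - 12188 = -2484 - 12188 = -14672$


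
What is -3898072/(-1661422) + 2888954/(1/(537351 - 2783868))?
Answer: -5391384396687248962/830711 ≈ -6.4901e+12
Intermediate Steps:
-3898072/(-1661422) + 2888954/(1/(537351 - 2783868)) = -3898072*(-1/1661422) + 2888954/(1/(-2246517)) = 1949036/830711 + 2888954/(-1/2246517) = 1949036/830711 + 2888954*(-2246517) = 1949036/830711 - 6490084273218 = -5391384396687248962/830711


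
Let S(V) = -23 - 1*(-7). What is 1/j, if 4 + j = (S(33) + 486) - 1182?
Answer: -1/716 ≈ -0.0013966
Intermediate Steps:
S(V) = -16 (S(V) = -23 + 7 = -16)
j = -716 (j = -4 + ((-16 + 486) - 1182) = -4 + (470 - 1182) = -4 - 712 = -716)
1/j = 1/(-716) = -1/716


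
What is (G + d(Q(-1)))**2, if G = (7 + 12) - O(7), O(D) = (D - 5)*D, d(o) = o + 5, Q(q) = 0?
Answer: 100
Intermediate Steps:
d(o) = 5 + o
O(D) = D*(-5 + D) (O(D) = (-5 + D)*D = D*(-5 + D))
G = 5 (G = (7 + 12) - 7*(-5 + 7) = 19 - 7*2 = 19 - 1*14 = 19 - 14 = 5)
(G + d(Q(-1)))**2 = (5 + (5 + 0))**2 = (5 + 5)**2 = 10**2 = 100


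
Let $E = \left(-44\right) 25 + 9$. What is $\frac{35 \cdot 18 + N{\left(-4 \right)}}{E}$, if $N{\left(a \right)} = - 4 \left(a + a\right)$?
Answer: $- \frac{662}{1091} \approx -0.60678$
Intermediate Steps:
$N{\left(a \right)} = - 8 a$ ($N{\left(a \right)} = - 4 \cdot 2 a = - 8 a$)
$E = -1091$ ($E = -1100 + 9 = -1091$)
$\frac{35 \cdot 18 + N{\left(-4 \right)}}{E} = \frac{35 \cdot 18 - -32}{-1091} = \left(630 + 32\right) \left(- \frac{1}{1091}\right) = 662 \left(- \frac{1}{1091}\right) = - \frac{662}{1091}$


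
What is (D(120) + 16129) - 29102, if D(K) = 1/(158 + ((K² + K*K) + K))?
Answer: -377228893/29078 ≈ -12973.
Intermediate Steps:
D(K) = 1/(158 + K + 2*K²) (D(K) = 1/(158 + ((K² + K²) + K)) = 1/(158 + (2*K² + K)) = 1/(158 + (K + 2*K²)) = 1/(158 + K + 2*K²))
(D(120) + 16129) - 29102 = (1/(158 + 120 + 2*120²) + 16129) - 29102 = (1/(158 + 120 + 2*14400) + 16129) - 29102 = (1/(158 + 120 + 28800) + 16129) - 29102 = (1/29078 + 16129) - 29102 = 468999063/29078 - 29102 = -377228893/29078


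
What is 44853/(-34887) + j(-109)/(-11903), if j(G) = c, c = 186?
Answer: -180124747/138419987 ≈ -1.3013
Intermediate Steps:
j(G) = 186
44853/(-34887) + j(-109)/(-11903) = 44853/(-34887) + 186/(-11903) = 44853*(-1/34887) + 186*(-1/11903) = -14951/11629 - 186/11903 = -180124747/138419987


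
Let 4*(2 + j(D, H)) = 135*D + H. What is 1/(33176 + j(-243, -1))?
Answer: 2/49945 ≈ 4.0044e-5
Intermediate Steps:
j(D, H) = -2 + H/4 + 135*D/4 (j(D, H) = -2 + (135*D + H)/4 = -2 + (H + 135*D)/4 = -2 + (H/4 + 135*D/4) = -2 + H/4 + 135*D/4)
1/(33176 + j(-243, -1)) = 1/(33176 + (-2 + (¼)*(-1) + (135/4)*(-243))) = 1/(33176 + (-2 - ¼ - 32805/4)) = 1/(33176 - 16407/2) = 1/(49945/2) = 2/49945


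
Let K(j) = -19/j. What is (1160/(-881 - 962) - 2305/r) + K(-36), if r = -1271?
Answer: 144361787/84328308 ≈ 1.7119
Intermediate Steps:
(1160/(-881 - 962) - 2305/r) + K(-36) = (1160/(-881 - 962) - 2305/(-1271)) - 19/(-36) = (1160/(-1843) - 2305*(-1/1271)) - 19*(-1/36) = (1160*(-1/1843) + 2305/1271) + 19/36 = (-1160/1843 + 2305/1271) + 19/36 = 2773755/2342453 + 19/36 = 144361787/84328308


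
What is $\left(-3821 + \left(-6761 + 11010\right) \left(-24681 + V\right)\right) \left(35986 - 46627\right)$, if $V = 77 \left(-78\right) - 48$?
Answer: $1389680931876$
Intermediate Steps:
$V = -6054$ ($V = -6006 - 48 = -6054$)
$\left(-3821 + \left(-6761 + 11010\right) \left(-24681 + V\right)\right) \left(35986 - 46627\right) = \left(-3821 + \left(-6761 + 11010\right) \left(-24681 - 6054\right)\right) \left(35986 - 46627\right) = \left(-3821 + 4249 \left(-30735\right)\right) \left(-10641\right) = \left(-3821 - 130593015\right) \left(-10641\right) = \left(-130596836\right) \left(-10641\right) = 1389680931876$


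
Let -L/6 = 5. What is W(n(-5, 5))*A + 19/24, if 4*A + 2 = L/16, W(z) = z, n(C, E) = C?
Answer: 541/96 ≈ 5.6354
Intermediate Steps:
L = -30 (L = -6*5 = -30)
A = -31/32 (A = -½ + (-30/16)/4 = -½ + ((1/16)*(-30))/4 = -½ + (¼)*(-15/8) = -½ - 15/32 = -31/32 ≈ -0.96875)
W(n(-5, 5))*A + 19/24 = -5*(-31/32) + 19/24 = 155/32 + 19*(1/24) = 155/32 + 19/24 = 541/96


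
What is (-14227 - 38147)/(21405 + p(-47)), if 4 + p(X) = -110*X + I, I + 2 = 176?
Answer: -17458/8915 ≈ -1.9583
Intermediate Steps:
I = 174 (I = -2 + 176 = 174)
p(X) = 170 - 110*X (p(X) = -4 + (-110*X + 174) = -4 + (174 - 110*X) = 170 - 110*X)
(-14227 - 38147)/(21405 + p(-47)) = (-14227 - 38147)/(21405 + (170 - 110*(-47))) = -52374/(21405 + (170 + 5170)) = -52374/(21405 + 5340) = -52374/26745 = -52374*1/26745 = -17458/8915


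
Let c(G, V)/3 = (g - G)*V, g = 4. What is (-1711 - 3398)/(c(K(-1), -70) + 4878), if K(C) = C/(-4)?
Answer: -3406/2727 ≈ -1.2490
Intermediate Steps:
K(C) = -C/4 (K(C) = C*(-¼) = -C/4)
c(G, V) = 3*V*(4 - G) (c(G, V) = 3*((4 - G)*V) = 3*(V*(4 - G)) = 3*V*(4 - G))
(-1711 - 3398)/(c(K(-1), -70) + 4878) = (-1711 - 3398)/(3*(-70)*(4 - (-1)*(-1)/4) + 4878) = -5109/(3*(-70)*(4 - 1*¼) + 4878) = -5109/(3*(-70)*(4 - ¼) + 4878) = -5109/(3*(-70)*(15/4) + 4878) = -5109/(-1575/2 + 4878) = -5109/8181/2 = -5109*2/8181 = -3406/2727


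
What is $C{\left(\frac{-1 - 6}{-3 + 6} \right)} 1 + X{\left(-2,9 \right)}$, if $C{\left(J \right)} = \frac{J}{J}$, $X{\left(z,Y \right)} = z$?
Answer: $-1$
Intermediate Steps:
$C{\left(J \right)} = 1$
$C{\left(\frac{-1 - 6}{-3 + 6} \right)} 1 + X{\left(-2,9 \right)} = 1 \cdot 1 - 2 = 1 - 2 = -1$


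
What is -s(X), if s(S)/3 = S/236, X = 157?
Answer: -471/236 ≈ -1.9958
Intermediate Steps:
s(S) = 3*S/236 (s(S) = 3*(S/236) = 3*S/236)
-s(X) = -3*157/236 = -1*471/236 = -471/236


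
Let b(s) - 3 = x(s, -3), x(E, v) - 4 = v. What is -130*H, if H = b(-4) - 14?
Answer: 1300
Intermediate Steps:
x(E, v) = 4 + v
b(s) = 4 (b(s) = 3 + (4 - 3) = 3 + 1 = 4)
H = -10 (H = 4 - 14 = -10)
-130*H = -130*(-10) = 1300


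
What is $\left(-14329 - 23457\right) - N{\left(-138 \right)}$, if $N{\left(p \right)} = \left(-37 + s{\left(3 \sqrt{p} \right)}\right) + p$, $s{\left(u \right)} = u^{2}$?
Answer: $-36369$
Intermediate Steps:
$N{\left(p \right)} = -37 + 10 p$ ($N{\left(p \right)} = \left(-37 + \left(3 \sqrt{p}\right)^{2}\right) + p = \left(-37 + 9 p\right) + p = -37 + 10 p$)
$\left(-14329 - 23457\right) - N{\left(-138 \right)} = \left(-14329 - 23457\right) - \left(-37 + 10 \left(-138\right)\right) = \left(-14329 - 23457\right) - \left(-37 - 1380\right) = -37786 - -1417 = -37786 + 1417 = -36369$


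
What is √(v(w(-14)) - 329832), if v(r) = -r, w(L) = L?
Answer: I*√329818 ≈ 574.3*I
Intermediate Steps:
√(v(w(-14)) - 329832) = √(-1*(-14) - 329832) = √(14 - 329832) = √(-329818) = I*√329818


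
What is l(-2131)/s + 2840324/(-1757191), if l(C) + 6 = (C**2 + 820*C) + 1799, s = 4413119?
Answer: -7622400625562/7754692988729 ≈ -0.98294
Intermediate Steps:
l(C) = 1793 + C**2 + 820*C (l(C) = -6 + ((C**2 + 820*C) + 1799) = -6 + (1799 + C**2 + 820*C) = 1793 + C**2 + 820*C)
l(-2131)/s + 2840324/(-1757191) = (1793 + (-2131)**2 + 820*(-2131))/4413119 + 2840324/(-1757191) = (1793 + 4541161 - 1747420)*(1/4413119) + 2840324*(-1/1757191) = 2795534*(1/4413119) - 2840324/1757191 = 2795534/4413119 - 2840324/1757191 = -7622400625562/7754692988729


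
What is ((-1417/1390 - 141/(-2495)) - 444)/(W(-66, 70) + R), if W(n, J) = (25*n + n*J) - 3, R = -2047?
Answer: 949633/17756416 ≈ 0.053481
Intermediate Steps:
W(n, J) = -3 + 25*n + J*n (W(n, J) = (25*n + J*n) - 3 = -3 + 25*n + J*n)
((-1417/1390 - 141/(-2495)) - 444)/(W(-66, 70) + R) = ((-1417/1390 - 141/(-2495)) - 444)/((-3 + 25*(-66) + 70*(-66)) - 2047) = ((-1417*1/1390 - 141*(-1/2495)) - 444)/((-3 - 1650 - 4620) - 2047) = ((-1417/1390 + 141/2495) - 444)/(-6273 - 2047) = (-133577/138722 - 444)/(-8320) = -61726145/138722*(-1/8320) = 949633/17756416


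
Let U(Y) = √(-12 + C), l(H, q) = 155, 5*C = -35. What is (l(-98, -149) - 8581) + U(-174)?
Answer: -8426 + I*√19 ≈ -8426.0 + 4.3589*I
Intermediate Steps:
C = -7 (C = (⅕)*(-35) = -7)
U(Y) = I*√19 (U(Y) = √(-12 - 7) = √(-19) = I*√19)
(l(-98, -149) - 8581) + U(-174) = (155 - 8581) + I*√19 = -8426 + I*√19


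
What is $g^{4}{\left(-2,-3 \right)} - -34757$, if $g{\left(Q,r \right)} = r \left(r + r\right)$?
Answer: $139733$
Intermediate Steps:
$g{\left(Q,r \right)} = 2 r^{2}$ ($g{\left(Q,r \right)} = r 2 r = 2 r^{2}$)
$g^{4}{\left(-2,-3 \right)} - -34757 = \left(2 \left(-3\right)^{2}\right)^{4} - -34757 = \left(2 \cdot 9\right)^{4} + 34757 = 18^{4} + 34757 = 104976 + 34757 = 139733$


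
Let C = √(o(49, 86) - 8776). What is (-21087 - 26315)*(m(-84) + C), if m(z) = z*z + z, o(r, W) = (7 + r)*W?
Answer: -330486744 - 284412*I*√110 ≈ -3.3049e+8 - 2.9829e+6*I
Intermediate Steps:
o(r, W) = W*(7 + r)
m(z) = z + z² (m(z) = z² + z = z + z²)
C = 6*I*√110 (C = √(86*(7 + 49) - 8776) = √(86*56 - 8776) = √(4816 - 8776) = √(-3960) = 6*I*√110 ≈ 62.929*I)
(-21087 - 26315)*(m(-84) + C) = (-21087 - 26315)*(-84*(1 - 84) + 6*I*√110) = -47402*(-84*(-83) + 6*I*√110) = -47402*(6972 + 6*I*√110) = -330486744 - 284412*I*√110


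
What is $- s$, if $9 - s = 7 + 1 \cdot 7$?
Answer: $5$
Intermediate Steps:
$s = -5$ ($s = 9 - \left(7 + 1 \cdot 7\right) = 9 - \left(7 + 7\right) = 9 - 14 = -5$)
$- s = \left(-1\right) \left(-5\right) = 5$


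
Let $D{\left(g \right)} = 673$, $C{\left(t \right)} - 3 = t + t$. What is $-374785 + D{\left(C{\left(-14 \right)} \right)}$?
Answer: $-374112$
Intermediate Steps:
$C{\left(t \right)} = 3 + 2 t$ ($C{\left(t \right)} = 3 + \left(t + t\right) = 3 + 2 t$)
$-374785 + D{\left(C{\left(-14 \right)} \right)} = -374785 + 673 = -374112$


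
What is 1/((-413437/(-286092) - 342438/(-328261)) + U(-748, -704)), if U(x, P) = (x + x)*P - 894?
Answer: 93912846012/98823782413982833 ≈ 9.5031e-7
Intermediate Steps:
U(x, P) = -894 + 2*P*x (U(x, P) = (2*x)*P - 894 = 2*P*x - 894 = -894 + 2*P*x)
1/((-413437/(-286092) - 342438/(-328261)) + U(-748, -704)) = 1/((-413437/(-286092) - 342438/(-328261)) + (-894 + 2*(-704)*(-748))) = 1/((-413437*(-1/286092) - 342438*(-1/328261)) + (-894 + 1053184)) = 1/((413437/286092 + 342438/328261) + 1052290) = 1/(233684015353/93912846012 + 1052290) = 1/(98823782413982833/93912846012) = 93912846012/98823782413982833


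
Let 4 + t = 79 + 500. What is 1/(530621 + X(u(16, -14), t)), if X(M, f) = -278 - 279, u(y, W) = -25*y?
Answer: 1/530064 ≈ 1.8866e-6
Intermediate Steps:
t = 575 (t = -4 + (79 + 500) = -4 + 579 = 575)
X(M, f) = -557
1/(530621 + X(u(16, -14), t)) = 1/(530621 - 557) = 1/530064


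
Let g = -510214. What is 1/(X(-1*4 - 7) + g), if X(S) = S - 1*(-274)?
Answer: -1/509951 ≈ -1.9610e-6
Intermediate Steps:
X(S) = 274 + S (X(S) = S + 274 = 274 + S)
1/(X(-1*4 - 7) + g) = 1/((274 + (-1*4 - 7)) - 510214) = 1/((274 + (-4 - 7)) - 510214) = 1/((274 - 11) - 510214) = 1/(263 - 510214) = 1/(-509951) = -1/509951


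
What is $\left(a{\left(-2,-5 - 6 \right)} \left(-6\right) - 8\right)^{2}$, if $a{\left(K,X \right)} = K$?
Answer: $16$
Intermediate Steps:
$\left(a{\left(-2,-5 - 6 \right)} \left(-6\right) - 8\right)^{2} = \left(\left(-2\right) \left(-6\right) - 8\right)^{2} = \left(12 - 8\right)^{2} = 4^{2} = 16$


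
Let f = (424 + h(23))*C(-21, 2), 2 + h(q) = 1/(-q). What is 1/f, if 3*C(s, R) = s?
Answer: -23/67935 ≈ -0.00033856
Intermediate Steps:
C(s, R) = s/3
h(q) = -2 - 1/q (h(q) = -2 + 1/(-q) = -2 - 1/q)
f = -67935/23 (f = (424 + (-2 - 1/23))*((1/3)*(-21)) = (424 + (-2 - 1*1/23))*(-7) = (424 + (-2 - 1/23))*(-7) = (424 - 47/23)*(-7) = (9705/23)*(-7) = -67935/23 ≈ -2953.7)
1/f = 1/(-67935/23) = -23/67935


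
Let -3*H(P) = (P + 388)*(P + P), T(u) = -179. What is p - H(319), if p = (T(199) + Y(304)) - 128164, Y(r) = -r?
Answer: 65125/3 ≈ 21708.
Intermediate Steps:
H(P) = -2*P*(388 + P)/3 (H(P) = -(P + 388)*(P + P)/3 = -(388 + P)*2*P/3 = -2*P*(388 + P)/3)
p = -128647 (p = (-179 - 1*304) - 128164 = (-179 - 304) - 128164 = -483 - 128164 = -128647)
p - H(319) = -128647 - (-2)*319*(388 + 319)/3 = -128647 - (-2)*319*707/3 = -128647 - 1*(-451066/3) = -128647 + 451066/3 = 65125/3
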